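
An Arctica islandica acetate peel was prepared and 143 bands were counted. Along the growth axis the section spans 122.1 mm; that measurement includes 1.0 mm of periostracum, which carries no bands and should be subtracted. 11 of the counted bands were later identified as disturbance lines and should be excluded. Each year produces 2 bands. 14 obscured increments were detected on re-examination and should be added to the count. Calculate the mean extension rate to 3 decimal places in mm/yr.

1.659 mm/yr

True band count = 143 − 11 + 14 = 146.
Dividing by 2 bands per year: 146 / 2 = 73 years.
The growth record spans 122.1 − 1.0 = 121.1 mm.
Extension rate ≈ 121.1 / 73 = 1.659 mm/yr.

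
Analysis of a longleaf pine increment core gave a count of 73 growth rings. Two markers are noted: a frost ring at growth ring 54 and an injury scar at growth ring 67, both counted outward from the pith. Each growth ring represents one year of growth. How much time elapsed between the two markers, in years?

Separation: 67 − 54 = 13 growth rings.
One growth ring per year makes the interval 13 years.

13 years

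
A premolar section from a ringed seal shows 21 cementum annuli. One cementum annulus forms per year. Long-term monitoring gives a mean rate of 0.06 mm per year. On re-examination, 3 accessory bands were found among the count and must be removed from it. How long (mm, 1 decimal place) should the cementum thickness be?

True cementum annulus count = 21 − 3 = 18.
18 years at 0.06 mm/year gives 0.06 × 18 = 1.1 mm.

1.1 mm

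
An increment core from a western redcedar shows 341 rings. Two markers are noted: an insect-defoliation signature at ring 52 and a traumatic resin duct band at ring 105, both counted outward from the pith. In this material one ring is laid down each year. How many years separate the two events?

Separation: 105 − 52 = 53 rings.
That is 53 years at one ring per year.

53 years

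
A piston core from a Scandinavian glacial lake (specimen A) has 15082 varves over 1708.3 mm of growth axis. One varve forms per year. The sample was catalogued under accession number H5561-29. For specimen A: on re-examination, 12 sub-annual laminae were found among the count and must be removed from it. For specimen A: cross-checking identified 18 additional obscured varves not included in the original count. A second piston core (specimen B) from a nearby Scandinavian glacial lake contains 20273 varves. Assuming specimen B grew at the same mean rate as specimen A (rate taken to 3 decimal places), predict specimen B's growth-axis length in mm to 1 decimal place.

2290.8 mm

Specimen A: true varve count = 15082 − 12 + 18 = 15088.
A: 1708.3 mm over 15088 years gives 1708.3 / 15088 ≈ 0.113 mm/year.
For B, 0.113 mm/year × 20273 years = 2290.8 mm.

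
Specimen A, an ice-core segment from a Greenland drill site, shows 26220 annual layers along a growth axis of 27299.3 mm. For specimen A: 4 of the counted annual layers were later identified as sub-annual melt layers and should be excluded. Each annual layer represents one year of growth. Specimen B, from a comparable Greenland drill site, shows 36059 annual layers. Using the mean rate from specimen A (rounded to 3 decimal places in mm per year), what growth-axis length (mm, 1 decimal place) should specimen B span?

Specimen A: adjusted count: 26220 − 4 = 26216 annual layers.
A: Mean rate = 27299.3 mm / 26216 years ≈ 1.041 mm/year.
For B, 1.041 mm/year × 36059 years = 37537.4 mm.

37537.4 mm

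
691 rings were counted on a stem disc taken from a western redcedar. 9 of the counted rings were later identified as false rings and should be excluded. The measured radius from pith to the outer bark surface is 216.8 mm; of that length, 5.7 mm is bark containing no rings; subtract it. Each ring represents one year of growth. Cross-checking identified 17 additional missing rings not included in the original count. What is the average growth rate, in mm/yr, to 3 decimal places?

0.302 mm/yr

Correcting the raw count gives 691 − 9 + 17 = 699 true rings.
Removing the 5.7 mm offcut leaves 216.8 − 5.7 = 211.1 mm.
Mean rate = 211.1 mm / 699 years ≈ 0.302 mm/yr.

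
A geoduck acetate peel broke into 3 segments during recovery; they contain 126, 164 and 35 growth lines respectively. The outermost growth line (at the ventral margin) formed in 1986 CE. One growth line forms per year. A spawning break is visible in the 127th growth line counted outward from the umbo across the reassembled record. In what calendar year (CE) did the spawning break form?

Total growth lines = 126 + 164 + 35 = 325.
The spawning break sits at growth line 127 from the umbo, so 325 − 127 = 198 growth lines formed after it.
Counting back 198 years from 1986 CE places the spawning break in 1986 − 198 = 1788 CE.

1788 CE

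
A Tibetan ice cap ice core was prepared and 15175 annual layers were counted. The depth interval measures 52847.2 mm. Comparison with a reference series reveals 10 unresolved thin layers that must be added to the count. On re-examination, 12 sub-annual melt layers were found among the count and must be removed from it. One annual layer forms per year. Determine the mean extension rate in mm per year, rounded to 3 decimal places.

True annual layer count = 15175 − 12 + 10 = 15173.
Extension rate ≈ 52847.2 / 15173 = 3.483 mm per year.

3.483 mm per year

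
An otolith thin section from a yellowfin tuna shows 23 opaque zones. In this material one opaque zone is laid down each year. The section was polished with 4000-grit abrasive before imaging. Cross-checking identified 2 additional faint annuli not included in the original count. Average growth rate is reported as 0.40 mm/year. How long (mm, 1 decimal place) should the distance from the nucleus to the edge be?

10.0 mm

Correcting the raw count gives 23 + 2 = 25 true opaque zones.
Predicted length = 0.40 mm/year × 25 years = 10.0 mm.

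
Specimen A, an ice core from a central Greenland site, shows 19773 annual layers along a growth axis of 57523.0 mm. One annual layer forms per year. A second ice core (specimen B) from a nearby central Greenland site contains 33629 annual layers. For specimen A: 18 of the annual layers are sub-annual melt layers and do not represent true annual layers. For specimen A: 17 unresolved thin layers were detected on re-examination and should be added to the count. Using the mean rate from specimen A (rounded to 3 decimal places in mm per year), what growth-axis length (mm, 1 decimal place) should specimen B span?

Specimen A: correcting the raw count gives 19773 − 18 + 17 = 19772 true annual layers.
A: Mean rate = 57523.0 mm / 19772 years ≈ 2.909 mm/yr.
Length of B = 2.909 × 33629 = 97826.8 mm.

97826.8 mm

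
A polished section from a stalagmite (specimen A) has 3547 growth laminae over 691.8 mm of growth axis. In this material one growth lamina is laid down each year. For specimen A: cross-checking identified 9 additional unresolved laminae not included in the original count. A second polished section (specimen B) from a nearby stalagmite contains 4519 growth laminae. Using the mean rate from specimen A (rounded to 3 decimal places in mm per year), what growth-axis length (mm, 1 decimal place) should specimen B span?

Specimen A: after corrections the count is 3547 + 9 = 3556 growth laminae.
A: Extension rate ≈ 691.8 / 3556 = 0.195 mm/yr.
For B, 0.195 mm/year × 4519 years = 881.2 mm.

881.2 mm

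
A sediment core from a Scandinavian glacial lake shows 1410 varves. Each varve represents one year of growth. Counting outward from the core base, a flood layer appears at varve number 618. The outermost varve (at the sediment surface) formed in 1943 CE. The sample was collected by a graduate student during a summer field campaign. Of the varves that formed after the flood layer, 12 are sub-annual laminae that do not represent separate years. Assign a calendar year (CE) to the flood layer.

1163 CE

Between varve 618 and the sediment surface there are 1410 − 618 = 792 varves.
Excluding 12 false varves: 792 − 12 = 780.
The varve at the sediment surface is 1943 CE, so the flood layer dates to 1943 − 780 = 1163 CE.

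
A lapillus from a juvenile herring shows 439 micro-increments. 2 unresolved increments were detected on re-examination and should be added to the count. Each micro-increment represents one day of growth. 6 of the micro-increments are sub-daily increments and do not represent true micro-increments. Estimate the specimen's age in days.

Correcting the raw count gives 439 − 6 + 2 = 435 true micro-increments.
At one micro-increment per day, that is 435 days.

435 days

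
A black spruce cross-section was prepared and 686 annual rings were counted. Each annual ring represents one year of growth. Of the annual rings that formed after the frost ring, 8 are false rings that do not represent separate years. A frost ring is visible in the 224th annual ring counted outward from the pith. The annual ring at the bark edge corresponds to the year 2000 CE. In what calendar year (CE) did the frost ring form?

1546 CE

686 − 224 = 462 annual rings lie beyond the frost ring toward the bark edge.
462 − 8 false = 454 true annual rings after the frost ring.
Counting back 454 years from 2000 CE places the frost ring in 2000 − 454 = 1546 CE.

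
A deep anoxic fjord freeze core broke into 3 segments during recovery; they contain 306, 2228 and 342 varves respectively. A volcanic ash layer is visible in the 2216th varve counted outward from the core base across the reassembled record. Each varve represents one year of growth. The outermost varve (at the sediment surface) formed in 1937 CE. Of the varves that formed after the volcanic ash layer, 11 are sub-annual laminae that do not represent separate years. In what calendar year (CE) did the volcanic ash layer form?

Total varves = 306 + 2228 + 342 = 2876.
2876 − 2216 = 660 varves lie beyond the volcanic ash layer toward the sediment surface.
Excluding 11 false varves: 660 − 11 = 649.
The varve at the sediment surface is 1937 CE, so the volcanic ash layer dates to 1937 − 649 = 1288 CE.

1288 CE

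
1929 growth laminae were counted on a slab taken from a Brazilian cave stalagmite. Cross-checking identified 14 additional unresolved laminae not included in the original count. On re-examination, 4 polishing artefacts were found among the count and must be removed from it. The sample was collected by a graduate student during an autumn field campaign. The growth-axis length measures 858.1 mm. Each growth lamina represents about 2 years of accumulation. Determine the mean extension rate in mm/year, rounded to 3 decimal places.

Adjusted count: 1929 − 4 + 14 = 1939 growth laminae.
Multiplying by 2 years per growth lamina: 1939 × 2 = 3878 years.
Extension rate ≈ 858.1 / 3878 = 0.221 mm/year.

0.221 mm/year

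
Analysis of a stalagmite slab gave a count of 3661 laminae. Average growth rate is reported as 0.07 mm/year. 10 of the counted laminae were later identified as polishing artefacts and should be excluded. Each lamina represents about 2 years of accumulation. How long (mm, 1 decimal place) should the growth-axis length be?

511.1 mm

After corrections the count is 3661 − 10 = 3651 laminae.
Multiplying by 2 years per lamina: 3651 × 2 = 7302 years.
Predicted length = 0.07 mm/year × 7302 years = 511.1 mm.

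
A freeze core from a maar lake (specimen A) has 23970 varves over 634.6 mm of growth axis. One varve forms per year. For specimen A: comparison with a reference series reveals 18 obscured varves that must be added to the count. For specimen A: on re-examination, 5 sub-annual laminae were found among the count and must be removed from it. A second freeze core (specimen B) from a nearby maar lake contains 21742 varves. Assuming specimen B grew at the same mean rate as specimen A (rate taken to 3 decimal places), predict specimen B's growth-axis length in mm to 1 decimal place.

Specimen A: after corrections the count is 23970 − 5 + 18 = 23983 varves.
A: Mean rate = 634.6 mm / 23983 years ≈ 0.026 mm/yr.
For B, 0.026 mm/year × 21742 years = 565.3 mm.

565.3 mm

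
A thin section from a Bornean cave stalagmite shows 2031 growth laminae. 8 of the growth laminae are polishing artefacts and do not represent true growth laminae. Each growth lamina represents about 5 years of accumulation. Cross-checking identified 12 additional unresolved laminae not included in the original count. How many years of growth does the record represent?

True growth lamina count = 2031 − 8 + 12 = 2035.
2035 growth laminae at 5 years each span 2035 × 5 = 10175 years.

10175 yr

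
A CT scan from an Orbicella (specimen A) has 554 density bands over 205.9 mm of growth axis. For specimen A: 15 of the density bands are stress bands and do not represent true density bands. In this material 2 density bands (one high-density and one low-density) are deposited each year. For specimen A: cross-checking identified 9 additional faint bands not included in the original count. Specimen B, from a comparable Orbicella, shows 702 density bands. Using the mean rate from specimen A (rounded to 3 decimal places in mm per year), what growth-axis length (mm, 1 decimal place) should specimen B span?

Specimen A: correcting the raw count gives 554 − 15 + 9 = 548 true density bands.
Specimen A: with 2 density bands per year, 548 / 2 = 274 years.
A: Mean rate = 205.9 mm / 274 years ≈ 0.751 mm/yr.
Specimen B: 702 density bands at 2 per year is 702 / 2 = 351 years. Length of B = 0.751 × 351 = 263.6 mm.

263.6 mm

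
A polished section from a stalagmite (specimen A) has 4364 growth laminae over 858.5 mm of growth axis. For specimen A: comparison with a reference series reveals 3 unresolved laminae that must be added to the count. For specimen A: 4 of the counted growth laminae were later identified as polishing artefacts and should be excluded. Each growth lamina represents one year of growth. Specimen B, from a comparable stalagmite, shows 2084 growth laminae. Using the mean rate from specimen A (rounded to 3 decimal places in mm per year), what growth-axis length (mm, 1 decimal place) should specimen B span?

410.5 mm

Specimen A: adjusted count: 4364 − 4 + 3 = 4363 growth laminae.
A: Mean rate = 858.5 mm / 4363 years ≈ 0.197 mm/year.
B's length ≈ 0.197 × 2084 = 410.5 mm.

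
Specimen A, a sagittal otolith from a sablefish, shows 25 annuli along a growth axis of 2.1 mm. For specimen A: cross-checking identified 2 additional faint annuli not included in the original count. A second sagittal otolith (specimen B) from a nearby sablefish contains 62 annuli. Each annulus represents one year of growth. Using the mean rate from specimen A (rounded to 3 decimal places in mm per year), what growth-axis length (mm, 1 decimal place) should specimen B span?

4.8 mm

Specimen A: true annulus count = 25 + 2 = 27.
A: Extension rate ≈ 2.1 / 27 = 0.078 mm/yr.
For B, 0.078 mm/year × 62 years = 4.8 mm.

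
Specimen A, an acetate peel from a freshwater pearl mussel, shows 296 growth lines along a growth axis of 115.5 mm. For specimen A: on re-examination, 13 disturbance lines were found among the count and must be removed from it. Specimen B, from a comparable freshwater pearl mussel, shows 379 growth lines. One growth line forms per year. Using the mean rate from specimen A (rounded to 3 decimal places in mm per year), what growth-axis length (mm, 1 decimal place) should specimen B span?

Specimen A: true growth line count = 296 − 13 = 283.
A: Extension rate ≈ 115.5 / 283 = 0.408 mm/yr.
For B, 0.408 mm/year × 379 years = 154.6 mm.

154.6 mm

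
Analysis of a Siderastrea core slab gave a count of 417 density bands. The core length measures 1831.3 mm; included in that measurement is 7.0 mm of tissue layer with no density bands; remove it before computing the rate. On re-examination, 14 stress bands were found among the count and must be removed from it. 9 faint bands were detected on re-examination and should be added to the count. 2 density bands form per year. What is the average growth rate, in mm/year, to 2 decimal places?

8.86 mm/year

Correcting the raw count gives 417 − 14 + 9 = 412 true density bands.
With 2 density bands per year, 412 / 2 = 206 years.
The growth record spans 1831.3 − 7.0 = 1824.3 mm.
1824.3 mm over 206 years gives 1824.3 / 206 ≈ 8.86 mm/year.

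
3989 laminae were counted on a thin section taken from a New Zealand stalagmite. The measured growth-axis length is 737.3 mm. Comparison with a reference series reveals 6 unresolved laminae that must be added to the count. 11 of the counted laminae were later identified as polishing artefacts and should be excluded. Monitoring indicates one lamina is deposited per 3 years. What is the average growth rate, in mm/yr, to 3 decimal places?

Adjusted count: 3989 − 11 + 6 = 3984 laminae.
Multiplying by 3 years per lamina: 3984 × 3 = 11952 years.
Extension rate ≈ 737.3 / 11952 = 0.062 mm/yr.

0.062 mm/yr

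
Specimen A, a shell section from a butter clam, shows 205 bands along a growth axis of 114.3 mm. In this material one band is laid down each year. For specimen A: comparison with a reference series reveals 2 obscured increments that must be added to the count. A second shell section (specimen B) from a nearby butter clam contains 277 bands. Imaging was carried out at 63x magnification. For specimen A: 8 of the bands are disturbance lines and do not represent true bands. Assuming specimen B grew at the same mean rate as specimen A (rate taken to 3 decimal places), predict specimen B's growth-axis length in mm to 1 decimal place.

Specimen A: true band count = 205 − 8 + 2 = 199.
A: 114.3 mm over 199 years gives 114.3 / 199 ≈ 0.574 mm/yr.
For B, 0.574 mm/year × 277 years = 159.0 mm.

159.0 mm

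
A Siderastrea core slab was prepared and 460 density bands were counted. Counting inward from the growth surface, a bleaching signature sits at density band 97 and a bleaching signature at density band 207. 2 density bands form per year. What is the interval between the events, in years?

55 years

The two markers are separated by 207 − 97 = 110 density bands.
Dividing by 2 density bands per year: 110 / 2 = 55 years.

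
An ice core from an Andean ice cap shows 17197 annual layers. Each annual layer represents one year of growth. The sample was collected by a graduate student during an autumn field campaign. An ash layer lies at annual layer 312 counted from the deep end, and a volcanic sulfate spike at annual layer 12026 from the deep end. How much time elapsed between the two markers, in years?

12026 − 312 = 11714 annual layers lie between the two events.
That is 11714 years at one annual layer per year.

11714 years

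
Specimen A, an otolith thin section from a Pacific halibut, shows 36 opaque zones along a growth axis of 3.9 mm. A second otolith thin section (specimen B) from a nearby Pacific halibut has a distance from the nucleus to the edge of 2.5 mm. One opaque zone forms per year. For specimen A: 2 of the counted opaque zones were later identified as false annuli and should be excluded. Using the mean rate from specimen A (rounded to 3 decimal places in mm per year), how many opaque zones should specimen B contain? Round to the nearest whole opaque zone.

Specimen A: after corrections the count is 36 − 2 = 34 opaque zones.
A: 3.9 mm over 34 years gives 3.9 / 34 ≈ 0.115 mm per year.
B spans 2.5 / 0.115 = 21.74 years ≈ 22 opaque zones.

22 opaque zones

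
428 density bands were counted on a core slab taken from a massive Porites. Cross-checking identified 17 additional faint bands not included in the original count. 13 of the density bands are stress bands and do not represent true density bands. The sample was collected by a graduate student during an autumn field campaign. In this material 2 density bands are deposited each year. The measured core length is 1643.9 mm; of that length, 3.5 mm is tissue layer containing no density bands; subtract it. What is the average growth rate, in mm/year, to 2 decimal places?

Adjusted count: 428 − 13 + 17 = 432 density bands.
With 2 density bands per year, 432 / 2 = 216 years.
Net length = 1643.9 − 3.5 = 1640.4 mm.
1640.4 mm over 216 years gives 1640.4 / 216 ≈ 7.59 mm/year.

7.59 mm/year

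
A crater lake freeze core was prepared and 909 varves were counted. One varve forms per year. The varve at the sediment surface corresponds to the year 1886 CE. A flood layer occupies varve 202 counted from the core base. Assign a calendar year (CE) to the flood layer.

1179 CE

Between varve 202 and the sediment surface there are 909 − 202 = 707 varves.
1886 − 707 = 1179 CE.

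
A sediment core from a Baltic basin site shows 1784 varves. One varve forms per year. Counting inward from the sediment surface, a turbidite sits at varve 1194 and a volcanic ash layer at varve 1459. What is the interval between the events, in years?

265 years

The two markers are separated by 1459 − 1194 = 265 varves.
At one varve per year, 265 years elapsed between them.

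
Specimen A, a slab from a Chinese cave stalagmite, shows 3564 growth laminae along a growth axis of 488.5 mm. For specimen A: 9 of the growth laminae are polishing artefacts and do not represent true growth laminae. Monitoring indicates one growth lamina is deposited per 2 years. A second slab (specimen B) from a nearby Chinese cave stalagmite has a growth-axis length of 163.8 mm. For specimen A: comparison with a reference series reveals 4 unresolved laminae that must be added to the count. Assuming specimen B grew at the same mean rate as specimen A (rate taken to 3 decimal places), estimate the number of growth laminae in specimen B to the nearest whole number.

Specimen A: correcting the raw count gives 3564 − 9 + 4 = 3559 true growth laminae.
Specimen A: multiplying by 2 years per growth lamina: 3559 × 2 = 7118 years.
A: Extension rate ≈ 488.5 / 7118 = 0.069 mm/yr.
Specimen B: 163.8 mm / 0.069 mm per year = 2373.91 years; at 2 years per growth lamina that is 2373.91 / 2 ≈ 1187 growth laminae.

1187 growth laminae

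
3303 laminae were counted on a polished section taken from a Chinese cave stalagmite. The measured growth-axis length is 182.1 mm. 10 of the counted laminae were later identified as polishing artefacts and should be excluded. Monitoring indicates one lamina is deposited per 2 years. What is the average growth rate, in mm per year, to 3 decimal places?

0.028 mm per year

True lamina count = 3303 − 10 = 3293.
3293 laminae at 2 years each span 3293 × 2 = 6586 years.
182.1 mm over 6586 years gives 182.1 / 6586 ≈ 0.028 mm per year.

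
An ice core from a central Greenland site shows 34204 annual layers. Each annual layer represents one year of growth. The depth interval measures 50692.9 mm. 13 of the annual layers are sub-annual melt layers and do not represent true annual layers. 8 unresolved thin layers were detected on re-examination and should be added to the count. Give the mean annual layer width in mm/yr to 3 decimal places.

Correcting the raw count gives 34204 − 13 + 8 = 34199 true annual layers.
Mean rate = 50692.9 mm / 34199 years ≈ 1.482 mm/yr.

1.482 mm/yr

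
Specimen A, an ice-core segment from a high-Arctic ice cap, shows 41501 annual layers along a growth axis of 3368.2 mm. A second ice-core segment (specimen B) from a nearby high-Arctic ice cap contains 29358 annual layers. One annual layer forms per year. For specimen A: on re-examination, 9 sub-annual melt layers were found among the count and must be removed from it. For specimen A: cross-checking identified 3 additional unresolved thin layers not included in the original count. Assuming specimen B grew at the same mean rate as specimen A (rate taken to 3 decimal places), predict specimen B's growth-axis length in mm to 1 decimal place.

Specimen A: adjusted count: 41501 − 9 + 3 = 41495 annual layers.
A: Mean rate = 3368.2 mm / 41495 years ≈ 0.081 mm/yr.
B's length ≈ 0.081 × 29358 = 2378.0 mm.

2378.0 mm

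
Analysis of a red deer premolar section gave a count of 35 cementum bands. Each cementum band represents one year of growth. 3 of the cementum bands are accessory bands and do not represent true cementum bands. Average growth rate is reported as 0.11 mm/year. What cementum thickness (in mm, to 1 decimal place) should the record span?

3.5 mm

Correcting the raw count gives 35 − 3 = 32 true cementum bands.
Length ≈ 0.11 × 32 = 3.5 mm.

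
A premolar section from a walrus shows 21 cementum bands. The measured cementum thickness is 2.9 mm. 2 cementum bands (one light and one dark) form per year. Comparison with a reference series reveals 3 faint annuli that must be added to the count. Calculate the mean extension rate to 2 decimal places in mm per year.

0.24 mm per year

True cementum band count = 21 + 3 = 24.
With 2 cementum bands per year, 24 / 2 = 12 years.
2.9 mm over 12 years gives 2.9 / 12 ≈ 0.24 mm per year.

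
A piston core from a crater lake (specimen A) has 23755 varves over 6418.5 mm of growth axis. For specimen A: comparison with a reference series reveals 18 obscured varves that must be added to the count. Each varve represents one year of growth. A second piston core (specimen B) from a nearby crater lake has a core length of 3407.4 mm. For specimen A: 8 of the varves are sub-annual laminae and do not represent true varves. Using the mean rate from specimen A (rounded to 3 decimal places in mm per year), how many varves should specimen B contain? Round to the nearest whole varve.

Specimen A: true varve count = 23755 − 8 + 18 = 23765.
A: Mean rate = 6418.5 mm / 23765 years ≈ 0.270 mm per year.
B spans 3407.4 / 0.270 = 12620.00 years ≈ 12620 varves.

12620 varves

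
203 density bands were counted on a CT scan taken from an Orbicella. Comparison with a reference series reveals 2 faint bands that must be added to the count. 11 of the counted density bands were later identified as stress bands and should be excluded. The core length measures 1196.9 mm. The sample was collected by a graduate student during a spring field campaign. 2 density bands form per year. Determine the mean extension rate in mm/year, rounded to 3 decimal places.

Adjusted count: 203 − 11 + 2 = 194 density bands.
Dividing by 2 density bands per year: 194 / 2 = 97 years.
1196.9 mm over 97 years gives 1196.9 / 97 ≈ 12.339 mm/year.

12.339 mm/year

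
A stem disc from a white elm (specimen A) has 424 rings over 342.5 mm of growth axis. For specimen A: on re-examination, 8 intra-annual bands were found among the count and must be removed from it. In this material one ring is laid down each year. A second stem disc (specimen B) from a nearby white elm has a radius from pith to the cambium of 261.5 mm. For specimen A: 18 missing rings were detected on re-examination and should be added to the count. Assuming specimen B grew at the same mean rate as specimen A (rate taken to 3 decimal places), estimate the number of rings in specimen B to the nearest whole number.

331 rings

Specimen A: after corrections the count is 424 − 8 + 18 = 434 rings.
A: 342.5 mm over 434 years gives 342.5 / 434 ≈ 0.789 mm/year.
For B, 261.5 / 0.789 = 331.43 years ≈ 331 rings.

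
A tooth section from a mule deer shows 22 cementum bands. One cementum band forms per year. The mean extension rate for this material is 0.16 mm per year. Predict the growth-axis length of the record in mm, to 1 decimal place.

22 years of growth are recorded.
22 years at 0.16 mm/year gives 0.16 × 22 = 3.5 mm.

3.5 mm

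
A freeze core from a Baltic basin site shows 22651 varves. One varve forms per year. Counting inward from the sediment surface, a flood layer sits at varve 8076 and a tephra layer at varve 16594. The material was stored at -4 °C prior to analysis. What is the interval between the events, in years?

The two markers are separated by 16594 − 8076 = 8518 varves.
That is 8518 years at one varve per year.

8518 years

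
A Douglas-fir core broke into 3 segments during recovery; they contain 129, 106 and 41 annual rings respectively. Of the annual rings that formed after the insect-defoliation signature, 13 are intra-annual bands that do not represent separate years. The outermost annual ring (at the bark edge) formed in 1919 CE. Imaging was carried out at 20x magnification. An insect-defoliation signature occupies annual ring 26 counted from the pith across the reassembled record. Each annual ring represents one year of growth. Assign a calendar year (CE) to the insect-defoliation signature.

1682 CE

Total annual rings = 129 + 106 + 41 = 276.
276 − 26 = 250 annual rings lie beyond the insect-defoliation signature toward the bark edge.
250 − 13 false = 237 true annual rings after the insect-defoliation signature.
Counting back 237 years from 1919 CE places the insect-defoliation signature in 1919 − 237 = 1682 CE.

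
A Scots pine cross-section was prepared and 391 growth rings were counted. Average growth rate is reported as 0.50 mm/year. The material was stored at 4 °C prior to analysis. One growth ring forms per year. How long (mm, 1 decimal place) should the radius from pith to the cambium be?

195.5 mm

391 years of growth are recorded.
Predicted length = 0.50 mm/year × 391 years = 195.5 mm.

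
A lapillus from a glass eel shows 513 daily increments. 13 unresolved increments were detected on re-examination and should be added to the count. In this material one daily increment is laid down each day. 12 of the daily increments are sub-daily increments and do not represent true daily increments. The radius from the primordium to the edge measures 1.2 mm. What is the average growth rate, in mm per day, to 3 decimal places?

True daily increment count = 513 − 12 + 13 = 514.
1.2 mm over 514 days gives 1.2 / 514 ≈ 0.002 mm per day.

0.002 mm per day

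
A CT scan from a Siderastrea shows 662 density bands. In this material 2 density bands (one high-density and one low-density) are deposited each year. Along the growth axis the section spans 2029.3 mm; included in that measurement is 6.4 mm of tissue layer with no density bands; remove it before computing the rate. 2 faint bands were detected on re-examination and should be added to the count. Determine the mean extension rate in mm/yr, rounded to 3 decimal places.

6.093 mm/yr

Adjusted count: 662 + 2 = 664 density bands.
With 2 density bands per year, 664 / 2 = 332 years.
Net length = 2029.3 − 6.4 = 2022.9 mm.
Mean rate = 2022.9 mm / 332 years ≈ 6.093 mm/yr.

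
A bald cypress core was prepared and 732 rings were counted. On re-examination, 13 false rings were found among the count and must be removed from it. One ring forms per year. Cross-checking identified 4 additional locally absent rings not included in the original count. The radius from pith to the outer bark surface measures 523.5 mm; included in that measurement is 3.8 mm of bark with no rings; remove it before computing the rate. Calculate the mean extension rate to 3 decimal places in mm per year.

After corrections the count is 732 − 13 + 4 = 723 rings.
Removing the 3.8 mm offcut leaves 523.5 − 3.8 = 519.7 mm.
519.7 mm over 723 years gives 519.7 / 723 ≈ 0.719 mm per year.

0.719 mm per year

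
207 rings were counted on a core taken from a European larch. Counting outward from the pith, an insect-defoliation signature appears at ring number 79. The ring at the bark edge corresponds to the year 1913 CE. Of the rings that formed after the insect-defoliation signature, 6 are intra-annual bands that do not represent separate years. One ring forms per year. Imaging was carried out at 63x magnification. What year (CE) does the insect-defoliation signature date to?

1791 CE

The insect-defoliation signature sits at ring 79 from the pith, so 207 − 79 = 128 rings formed after it.
Removing the 6 false rings leaves 128 − 6 = 122 true rings beyond the insect-defoliation signature.
The ring at the bark edge is 1913 CE, so the insect-defoliation signature dates to 1913 − 122 = 1791 CE.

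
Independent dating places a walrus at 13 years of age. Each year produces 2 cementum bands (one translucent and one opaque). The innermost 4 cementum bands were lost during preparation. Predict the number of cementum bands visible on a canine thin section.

22 cementum bands

13 years at 2 cementum bands per year gives 13 × 2 = 26 cementum bands.
Less the 4 uncaptured cementum bands: 26 − 4 = 22.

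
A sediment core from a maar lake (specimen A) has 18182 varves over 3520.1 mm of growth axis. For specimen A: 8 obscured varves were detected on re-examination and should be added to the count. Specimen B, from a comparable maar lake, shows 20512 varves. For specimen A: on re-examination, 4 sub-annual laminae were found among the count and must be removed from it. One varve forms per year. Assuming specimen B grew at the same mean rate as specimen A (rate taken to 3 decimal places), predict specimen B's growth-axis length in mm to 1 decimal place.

Specimen A: after corrections the count is 18182 − 4 + 8 = 18186 varves.
A: 3520.1 mm over 18186 years gives 3520.1 / 18186 ≈ 0.194 mm per year.
Length of B = 0.194 × 20512 = 3979.3 mm.

3979.3 mm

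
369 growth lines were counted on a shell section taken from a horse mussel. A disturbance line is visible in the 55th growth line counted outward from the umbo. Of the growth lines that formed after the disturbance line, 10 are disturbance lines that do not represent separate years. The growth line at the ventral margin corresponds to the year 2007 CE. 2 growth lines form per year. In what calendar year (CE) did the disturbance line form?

369 − 55 = 314 growth lines lie beyond the disturbance line toward the ventral margin.
Excluding 10 false growth lines: 314 − 10 = 304.
With 2 growth lines per year, 304 / 2 = 152 years.
Counting back 152 years from 2007 CE places the disturbance line in 2007 − 152 = 1855 CE.

1855 CE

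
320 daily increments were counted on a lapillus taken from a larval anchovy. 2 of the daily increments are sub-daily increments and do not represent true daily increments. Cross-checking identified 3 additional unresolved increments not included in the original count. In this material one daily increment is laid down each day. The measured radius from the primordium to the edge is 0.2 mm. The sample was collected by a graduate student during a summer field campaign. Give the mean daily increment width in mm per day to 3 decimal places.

True daily increment count = 320 − 2 + 3 = 321.
Extension rate ≈ 0.2 / 321 = 0.001 mm per day.

0.001 mm per day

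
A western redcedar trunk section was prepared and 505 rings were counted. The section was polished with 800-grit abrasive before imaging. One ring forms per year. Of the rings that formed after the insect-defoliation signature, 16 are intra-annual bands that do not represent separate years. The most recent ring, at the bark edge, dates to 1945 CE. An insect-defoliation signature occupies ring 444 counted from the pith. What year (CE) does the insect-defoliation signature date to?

1900 CE

505 − 444 = 61 rings lie beyond the insect-defoliation signature toward the bark edge.
61 − 16 false = 45 true rings after the insect-defoliation signature.
1945 − 45 = 1900 CE.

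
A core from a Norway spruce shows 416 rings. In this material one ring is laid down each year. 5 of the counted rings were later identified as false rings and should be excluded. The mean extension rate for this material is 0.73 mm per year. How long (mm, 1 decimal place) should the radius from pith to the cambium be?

True ring count = 416 − 5 = 411.
Predicted length = 0.73 mm/year × 411 years = 300.0 mm.

300.0 mm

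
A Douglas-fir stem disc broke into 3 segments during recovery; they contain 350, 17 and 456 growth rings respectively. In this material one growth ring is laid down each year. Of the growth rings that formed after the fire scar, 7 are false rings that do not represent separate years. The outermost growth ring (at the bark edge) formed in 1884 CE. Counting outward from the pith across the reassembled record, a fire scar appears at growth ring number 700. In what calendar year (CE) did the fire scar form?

Total growth rings = 350 + 17 + 456 = 823.
Between growth ring 700 and the bark edge there are 823 − 700 = 123 growth rings.
Excluding 7 false growth rings: 123 − 7 = 116.
The growth ring at the bark edge is 1884 CE, so the fire scar dates to 1884 − 116 = 1768 CE.

1768 CE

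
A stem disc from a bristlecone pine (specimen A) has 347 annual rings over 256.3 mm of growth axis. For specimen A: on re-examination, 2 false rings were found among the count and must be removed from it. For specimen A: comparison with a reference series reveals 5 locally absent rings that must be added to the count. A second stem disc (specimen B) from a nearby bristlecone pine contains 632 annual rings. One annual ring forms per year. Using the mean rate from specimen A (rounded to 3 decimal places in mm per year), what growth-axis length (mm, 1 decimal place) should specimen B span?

Specimen A: correcting the raw count gives 347 − 2 + 5 = 350 true annual rings.
A: 256.3 mm over 350 years gives 256.3 / 350 ≈ 0.732 mm/year.
B's length ≈ 0.732 × 632 = 462.6 mm.

462.6 mm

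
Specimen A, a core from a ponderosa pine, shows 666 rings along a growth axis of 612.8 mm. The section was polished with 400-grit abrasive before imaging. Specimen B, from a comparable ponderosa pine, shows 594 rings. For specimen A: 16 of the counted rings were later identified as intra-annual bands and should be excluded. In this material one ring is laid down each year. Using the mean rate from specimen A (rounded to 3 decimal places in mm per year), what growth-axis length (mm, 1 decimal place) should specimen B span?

Specimen A: true ring count = 666 − 16 = 650.
A: 612.8 mm over 650 years gives 612.8 / 650 ≈ 0.943 mm per year.
Length of B = 0.943 × 594 = 560.1 mm.

560.1 mm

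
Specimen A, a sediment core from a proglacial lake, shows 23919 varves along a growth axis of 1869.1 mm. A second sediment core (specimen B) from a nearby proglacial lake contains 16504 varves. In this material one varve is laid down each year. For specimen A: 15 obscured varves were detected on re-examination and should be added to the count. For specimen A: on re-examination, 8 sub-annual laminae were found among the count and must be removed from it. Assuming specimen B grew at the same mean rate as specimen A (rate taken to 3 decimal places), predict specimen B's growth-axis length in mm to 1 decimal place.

1287.3 mm

Specimen A: correcting the raw count gives 23919 − 8 + 15 = 23926 true varves.
A: 1869.1 mm over 23926 years gives 1869.1 / 23926 ≈ 0.078 mm/year.
For B, 0.078 mm/year × 16504 years = 1287.3 mm.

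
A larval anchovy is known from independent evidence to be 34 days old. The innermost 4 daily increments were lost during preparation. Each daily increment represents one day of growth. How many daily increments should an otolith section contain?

Expected daily increments over 34 days: 34.
Subtracting the 4 daily increments not captured gives 34 − 4 = 30 daily increments in the record.

30 daily increments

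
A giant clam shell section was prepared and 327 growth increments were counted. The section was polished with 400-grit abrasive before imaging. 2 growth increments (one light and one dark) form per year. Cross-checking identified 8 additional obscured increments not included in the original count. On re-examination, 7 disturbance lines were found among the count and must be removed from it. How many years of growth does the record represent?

Adjusted count: 327 − 7 + 8 = 328 growth increments.
Dividing by 2 growth increments per year: 328 / 2 = 164 years.

164 years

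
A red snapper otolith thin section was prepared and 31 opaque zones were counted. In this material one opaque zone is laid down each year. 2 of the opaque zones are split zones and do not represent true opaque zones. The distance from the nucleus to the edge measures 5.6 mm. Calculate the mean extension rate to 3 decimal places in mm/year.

0.193 mm/year

True opaque zone count = 31 − 2 = 29.
Mean rate = 5.6 mm / 29 years ≈ 0.193 mm/year.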